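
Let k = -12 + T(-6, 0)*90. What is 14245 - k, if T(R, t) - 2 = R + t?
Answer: 14617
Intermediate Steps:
T(R, t) = 2 + R + t (T(R, t) = 2 + (R + t) = 2 + R + t)
k = -372 (k = -12 + (2 - 6 + 0)*90 = -12 - 4*90 = -12 - 360 = -372)
14245 - k = 14245 - 1*(-372) = 14245 + 372 = 14617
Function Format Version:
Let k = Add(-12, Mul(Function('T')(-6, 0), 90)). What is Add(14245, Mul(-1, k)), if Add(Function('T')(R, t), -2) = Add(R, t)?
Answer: 14617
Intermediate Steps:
Function('T')(R, t) = Add(2, R, t) (Function('T')(R, t) = Add(2, Add(R, t)) = Add(2, R, t))
k = -372 (k = Add(-12, Mul(Add(2, -6, 0), 90)) = Add(-12, Mul(-4, 90)) = Add(-12, -360) = -372)
Add(14245, Mul(-1, k)) = Add(14245, Mul(-1, -372)) = Add(14245, 372) = 14617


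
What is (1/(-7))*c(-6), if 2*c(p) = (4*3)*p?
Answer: 36/7 ≈ 5.1429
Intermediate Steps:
c(p) = 6*p (c(p) = ((4*3)*p)/2 = (12*p)/2 = 6*p)
(1/(-7))*c(-6) = (1/(-7))*(6*(-6)) = (1*(-1/7))*(-36) = -1/7*(-36) = 36/7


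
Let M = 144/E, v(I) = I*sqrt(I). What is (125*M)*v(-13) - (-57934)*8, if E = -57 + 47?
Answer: 463472 + 23400*I*sqrt(13) ≈ 4.6347e+5 + 84370.0*I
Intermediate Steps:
E = -10
v(I) = I**(3/2)
M = -72/5 (M = 144/(-10) = 144*(-1/10) = -72/5 ≈ -14.400)
(125*M)*v(-13) - (-57934)*8 = (125*(-72/5))*(-13)**(3/2) - (-57934)*8 = -(-23400)*I*sqrt(13) - 1*(-463472) = 23400*I*sqrt(13) + 463472 = 463472 + 23400*I*sqrt(13)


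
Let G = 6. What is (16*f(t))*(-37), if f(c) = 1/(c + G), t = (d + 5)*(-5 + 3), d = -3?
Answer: -296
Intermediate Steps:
t = -4 (t = (-3 + 5)*(-5 + 3) = 2*(-2) = -4)
f(c) = 1/(6 + c) (f(c) = 1/(c + 6) = 1/(6 + c))
(16*f(t))*(-37) = (16/(6 - 4))*(-37) = (16/2)*(-37) = (16*(½))*(-37) = 8*(-37) = -296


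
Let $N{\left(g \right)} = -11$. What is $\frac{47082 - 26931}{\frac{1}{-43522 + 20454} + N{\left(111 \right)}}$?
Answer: $- \frac{154947756}{84583} \approx -1831.9$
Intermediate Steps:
$\frac{47082 - 26931}{\frac{1}{-43522 + 20454} + N{\left(111 \right)}} = \frac{47082 - 26931}{\frac{1}{-43522 + 20454} - 11} = \frac{20151}{\frac{1}{-23068} - 11} = \frac{20151}{- \frac{1}{23068} - 11} = \frac{20151}{- \frac{253749}{23068}} = 20151 \left(- \frac{23068}{253749}\right) = - \frac{154947756}{84583}$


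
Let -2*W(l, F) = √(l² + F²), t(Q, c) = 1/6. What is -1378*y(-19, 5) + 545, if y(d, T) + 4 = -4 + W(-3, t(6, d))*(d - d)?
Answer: 11569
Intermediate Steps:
t(Q, c) = ⅙
W(l, F) = -√(F² + l²)/2 (W(l, F) = -√(l² + F²)/2 = -√(F² + l²)/2)
y(d, T) = -8 (y(d, T) = -4 + (-4 + (-√((⅙)² + (-3)²)/2)*(d - d)) = -4 + (-4 - √(1/36 + 9)/2*0) = -4 + (-4 - 5*√13/12*0) = -4 + (-4 + 0) = -4 - 4 = -8)
-1378*y(-19, 5) + 545 = -1378*(-8) + 545 = 11024 + 545 = 11569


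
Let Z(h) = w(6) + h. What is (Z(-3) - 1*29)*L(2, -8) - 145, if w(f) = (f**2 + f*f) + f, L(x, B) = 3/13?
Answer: -1747/13 ≈ -134.38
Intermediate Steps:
L(x, B) = 3/13 (L(x, B) = 3*(1/13) = 3/13)
w(f) = f + 2*f**2 (w(f) = (f**2 + f**2) + f = 2*f**2 + f = f + 2*f**2)
Z(h) = 78 + h (Z(h) = 6*(1 + 2*6) + h = 6*(1 + 12) + h = 6*13 + h = 78 + h)
(Z(-3) - 1*29)*L(2, -8) - 145 = ((78 - 3) - 1*29)*(3/13) - 145 = (75 - 29)*(3/13) - 145 = 46*(3/13) - 145 = 138/13 - 145 = -1747/13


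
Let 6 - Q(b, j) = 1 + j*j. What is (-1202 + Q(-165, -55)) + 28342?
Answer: 24120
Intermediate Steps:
Q(b, j) = 5 - j² (Q(b, j) = 6 - (1 + j*j) = 6 - (1 + j²) = 6 + (-1 - j²) = 5 - j²)
(-1202 + Q(-165, -55)) + 28342 = (-1202 + (5 - 1*(-55)²)) + 28342 = (-1202 + (5 - 1*3025)) + 28342 = (-1202 + (5 - 3025)) + 28342 = (-1202 - 3020) + 28342 = -4222 + 28342 = 24120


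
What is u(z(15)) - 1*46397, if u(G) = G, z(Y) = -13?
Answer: -46410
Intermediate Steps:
u(z(15)) - 1*46397 = -13 - 1*46397 = -13 - 46397 = -46410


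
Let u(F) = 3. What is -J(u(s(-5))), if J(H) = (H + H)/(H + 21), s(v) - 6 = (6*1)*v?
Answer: -¼ ≈ -0.25000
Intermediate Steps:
s(v) = 6 + 6*v (s(v) = 6 + (6*1)*v = 6 + 6*v)
J(H) = 2*H/(21 + H) (J(H) = (2*H)/(21 + H) = 2*H/(21 + H))
-J(u(s(-5))) = -2*3/(21 + 3) = -2*3/24 = -1*¼ = -¼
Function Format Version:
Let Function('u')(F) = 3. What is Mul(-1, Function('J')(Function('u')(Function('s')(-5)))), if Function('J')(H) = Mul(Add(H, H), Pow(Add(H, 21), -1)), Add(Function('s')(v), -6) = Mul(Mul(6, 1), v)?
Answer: Rational(-1, 4) ≈ -0.25000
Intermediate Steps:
Function('s')(v) = Add(6, Mul(6, v)) (Function('s')(v) = Add(6, Mul(Mul(6, 1), v)) = Add(6, Mul(6, v)))
Function('J')(H) = Mul(2, H, Pow(Add(21, H), -1)) (Function('J')(H) = Mul(Mul(2, H), Pow(Add(21, H), -1)) = Mul(2, H, Pow(Add(21, H), -1)))
Mul(-1, Function('J')(Function('u')(Function('s')(-5)))) = Mul(-1, Mul(2, 3, Pow(Add(21, 3), -1))) = Mul(-1, Mul(2, 3, Pow(24, -1))) = Mul(-1, Mul(2, 3, Rational(1, 24))) = Mul(-1, Rational(1, 4)) = Rational(-1, 4)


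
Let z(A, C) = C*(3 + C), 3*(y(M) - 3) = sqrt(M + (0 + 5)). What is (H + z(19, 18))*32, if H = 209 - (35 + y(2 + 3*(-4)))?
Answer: 17568 - 32*I*sqrt(5)/3 ≈ 17568.0 - 23.851*I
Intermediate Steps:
y(M) = 3 + sqrt(5 + M)/3 (y(M) = 3 + sqrt(M + (0 + 5))/3 = 3 + sqrt(M + 5)/3 = 3 + sqrt(5 + M)/3)
H = 171 - I*sqrt(5)/3 (H = 209 - (35 + (3 + sqrt(5 + (2 + 3*(-4)))/3)) = 209 - (35 + (3 + sqrt(5 + (2 - 12))/3)) = 209 - (35 + (3 + sqrt(5 - 10)/3)) = 209 - (35 + (3 + sqrt(-5)/3)) = 209 - (35 + (3 + (I*sqrt(5))/3)) = 209 - (35 + (3 + I*sqrt(5)/3)) = 209 - (38 + I*sqrt(5)/3) = 209 + (-38 - I*sqrt(5)/3) = 171 - I*sqrt(5)/3 ≈ 171.0 - 0.74536*I)
(H + z(19, 18))*32 = ((171 - I*sqrt(5)/3) + 18*(3 + 18))*32 = ((171 - I*sqrt(5)/3) + 18*21)*32 = ((171 - I*sqrt(5)/3) + 378)*32 = (549 - I*sqrt(5)/3)*32 = 17568 - 32*I*sqrt(5)/3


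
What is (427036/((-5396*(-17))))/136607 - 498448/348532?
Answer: -390376209510625/272970988305023 ≈ -1.4301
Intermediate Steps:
(427036/((-5396*(-17))))/136607 - 498448/348532 = (427036/91732)*(1/136607) - 498448*1/348532 = (427036*(1/91732))*(1/136607) - 124612/87133 = (106759/22933)*(1/136607) - 124612/87133 = 106759/3132808331 - 124612/87133 = -390376209510625/272970988305023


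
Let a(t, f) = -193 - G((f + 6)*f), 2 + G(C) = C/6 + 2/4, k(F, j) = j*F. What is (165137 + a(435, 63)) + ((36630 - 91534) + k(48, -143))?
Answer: 102453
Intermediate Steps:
k(F, j) = F*j
G(C) = -3/2 + C/6 (G(C) = -2 + (C/6 + 2/4) = -2 + (C*(⅙) + 2*(¼)) = -2 + (C/6 + ½) = -2 + (½ + C/6) = -3/2 + C/6)
a(t, f) = -383/2 - f*(6 + f)/6 (a(t, f) = -193 - (-3/2 + ((f + 6)*f)/6) = -193 - (-3/2 + ((6 + f)*f)/6) = -193 - (-3/2 + (f*(6 + f))/6) = -193 - (-3/2 + f*(6 + f)/6) = -193 + (3/2 - f*(6 + f)/6) = -383/2 - f*(6 + f)/6)
(165137 + a(435, 63)) + ((36630 - 91534) + k(48, -143)) = (165137 + (-383/2 - ⅙*63*(6 + 63))) + ((36630 - 91534) + 48*(-143)) = (165137 + (-383/2 - ⅙*63*69)) + (-54904 - 6864) = (165137 + (-383/2 - 1449/2)) - 61768 = (165137 - 916) - 61768 = 164221 - 61768 = 102453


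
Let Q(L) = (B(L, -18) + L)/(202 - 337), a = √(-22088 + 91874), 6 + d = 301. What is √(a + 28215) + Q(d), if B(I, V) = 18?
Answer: -313/135 + √(28215 + 3*√7754) ≈ 166.44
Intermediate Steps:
d = 295 (d = -6 + 301 = 295)
a = 3*√7754 (a = √69786 = 3*√7754 ≈ 264.17)
Q(L) = -2/15 - L/135 (Q(L) = (18 + L)/(202 - 337) = (18 + L)/(-135) = (18 + L)*(-1/135) = -2/15 - L/135)
√(a + 28215) + Q(d) = √(3*√7754 + 28215) + (-2/15 - 1/135*295) = √(28215 + 3*√7754) + (-2/15 - 59/27) = √(28215 + 3*√7754) - 313/135 = -313/135 + √(28215 + 3*√7754)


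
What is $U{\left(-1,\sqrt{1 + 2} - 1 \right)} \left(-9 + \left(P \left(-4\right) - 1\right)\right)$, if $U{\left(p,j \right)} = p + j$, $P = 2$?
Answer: $36 - 18 \sqrt{3} \approx 4.8231$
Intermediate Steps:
$U{\left(p,j \right)} = j + p$
$U{\left(-1,\sqrt{1 + 2} - 1 \right)} \left(-9 + \left(P \left(-4\right) - 1\right)\right) = \left(\left(\sqrt{1 + 2} - 1\right) - 1\right) \left(-9 + \left(2 \left(-4\right) - 1\right)\right) = \left(\left(\sqrt{3} - 1\right) - 1\right) \left(-9 - 9\right) = \left(\left(-1 + \sqrt{3}\right) - 1\right) \left(-9 - 9\right) = \left(-2 + \sqrt{3}\right) \left(-18\right) = 36 - 18 \sqrt{3}$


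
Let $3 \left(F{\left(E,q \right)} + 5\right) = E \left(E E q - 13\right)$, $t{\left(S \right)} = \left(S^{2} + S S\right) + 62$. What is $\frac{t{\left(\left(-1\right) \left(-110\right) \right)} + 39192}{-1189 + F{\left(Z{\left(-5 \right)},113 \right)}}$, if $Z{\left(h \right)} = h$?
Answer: $- \frac{95181}{8821} \approx -10.79$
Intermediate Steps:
$t{\left(S \right)} = 62 + 2 S^{2}$ ($t{\left(S \right)} = \left(S^{2} + S^{2}\right) + 62 = 2 S^{2} + 62 = 62 + 2 S^{2}$)
$F{\left(E,q \right)} = -5 + \frac{E \left(-13 + q E^{2}\right)}{3}$ ($F{\left(E,q \right)} = -5 + \frac{E \left(E E q - 13\right)}{3} = -5 + \frac{E \left(E^{2} q - 13\right)}{3} = -5 + \frac{E \left(q E^{2} - 13\right)}{3} = -5 + \frac{E \left(-13 + q E^{2}\right)}{3}$)
$\frac{t{\left(\left(-1\right) \left(-110\right) \right)} + 39192}{-1189 + F{\left(Z{\left(-5 \right)},113 \right)}} = \frac{\left(62 + 2 \left(\left(-1\right) \left(-110\right)\right)^{2}\right) + 39192}{-1189 - \left(- \frac{50}{3} + \frac{14125}{3}\right)} = \frac{\left(62 + 2 \cdot 110^{2}\right) + 39192}{-1189 + \left(-5 + \frac{65}{3} + \frac{1}{3} \cdot 113 \left(-125\right)\right)} = \frac{\left(62 + 2 \cdot 12100\right) + 39192}{-1189 - \frac{14075}{3}} = \frac{\left(62 + 24200\right) + 39192}{-1189 - \frac{14075}{3}} = \frac{24262 + 39192}{- \frac{17642}{3}} = 63454 \left(- \frac{3}{17642}\right) = - \frac{95181}{8821}$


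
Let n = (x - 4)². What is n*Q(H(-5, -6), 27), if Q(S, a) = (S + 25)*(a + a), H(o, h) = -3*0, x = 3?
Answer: 1350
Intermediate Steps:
H(o, h) = 0
Q(S, a) = 2*a*(25 + S) (Q(S, a) = (25 + S)*(2*a) = 2*a*(25 + S))
n = 1 (n = (3 - 4)² = (-1)² = 1)
n*Q(H(-5, -6), 27) = 1*(2*27*(25 + 0)) = 1*(2*27*25) = 1*1350 = 1350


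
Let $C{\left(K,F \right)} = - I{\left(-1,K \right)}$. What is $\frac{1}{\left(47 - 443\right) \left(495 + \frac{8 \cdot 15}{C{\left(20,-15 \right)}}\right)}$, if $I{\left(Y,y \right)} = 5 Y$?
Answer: $- \frac{1}{205524} \approx -4.8656 \cdot 10^{-6}$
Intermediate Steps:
$C{\left(K,F \right)} = 5$ ($C{\left(K,F \right)} = - 5 \left(-1\right) = \left(-1\right) \left(-5\right) = 5$)
$\frac{1}{\left(47 - 443\right) \left(495 + \frac{8 \cdot 15}{C{\left(20,-15 \right)}}\right)} = \frac{1}{\left(47 - 443\right) \left(495 + \frac{8 \cdot 15}{5}\right)} = \frac{1}{\left(-396\right) \left(495 + 120 \cdot \frac{1}{5}\right)} = \frac{1}{\left(-396\right) \left(495 + 24\right)} = \frac{1}{\left(-396\right) 519} = \frac{1}{-205524} = - \frac{1}{205524}$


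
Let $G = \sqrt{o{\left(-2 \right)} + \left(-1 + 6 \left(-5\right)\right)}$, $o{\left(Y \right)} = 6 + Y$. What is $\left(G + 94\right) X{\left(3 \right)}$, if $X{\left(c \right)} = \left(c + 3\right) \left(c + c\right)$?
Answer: $3384 + 108 i \sqrt{3} \approx 3384.0 + 187.06 i$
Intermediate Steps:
$X{\left(c \right)} = 2 c \left(3 + c\right)$ ($X{\left(c \right)} = \left(3 + c\right) 2 c = 2 c \left(3 + c\right)$)
$G = 3 i \sqrt{3}$ ($G = \sqrt{\left(6 - 2\right) + \left(-1 + 6 \left(-5\right)\right)} = \sqrt{4 - 31} = \sqrt{-27} = 3 i \sqrt{3} \approx 5.1962 i$)
$\left(G + 94\right) X{\left(3 \right)} = \left(3 i \sqrt{3} + 94\right) 2 \cdot 3 \left(3 + 3\right) = \left(94 + 3 i \sqrt{3}\right) 2 \cdot 3 \cdot 6 = \left(94 + 3 i \sqrt{3}\right) 36 = 3384 + 108 i \sqrt{3}$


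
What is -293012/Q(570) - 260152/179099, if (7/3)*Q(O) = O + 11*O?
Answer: -93171353089/918777870 ≈ -101.41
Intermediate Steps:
Q(O) = 36*O/7 (Q(O) = 3*(O + 11*O)/7 = 3*(12*O)/7 = 36*O/7)
-293012/Q(570) - 260152/179099 = -293012/((36/7)*570) - 260152/179099 = -293012/20520/7 - 260152*1/179099 = -293012*7/20520 - 260152/179099 = -512771/5130 - 260152/179099 = -93171353089/918777870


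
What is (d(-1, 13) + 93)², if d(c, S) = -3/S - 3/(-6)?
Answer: 5880625/676 ≈ 8699.2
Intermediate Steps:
d(c, S) = ½ - 3/S (d(c, S) = -3/S - 3*(-⅙) = -3/S + ½ = ½ - 3/S)
(d(-1, 13) + 93)² = ((½)*(-6 + 13)/13 + 93)² = ((½)*(1/13)*7 + 93)² = (7/26 + 93)² = (2425/26)² = 5880625/676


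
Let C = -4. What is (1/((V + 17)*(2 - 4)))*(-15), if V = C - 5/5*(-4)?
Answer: 15/34 ≈ 0.44118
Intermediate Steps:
V = 0 (V = -4 - 5/5*(-4) = -4 - 5*⅕*(-4) = -4 - 1*(-4) = -4 + 4 = 0)
(1/((V + 17)*(2 - 4)))*(-15) = (1/((0 + 17)*(2 - 4)))*(-15) = (1/(17*(-2)))*(-15) = ((1/17)*(-½))*(-15) = -1/34*(-15) = 15/34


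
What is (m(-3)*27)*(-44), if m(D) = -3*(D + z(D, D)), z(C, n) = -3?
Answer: -21384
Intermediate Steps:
m(D) = 9 - 3*D (m(D) = -3*(D - 3) = -3*(-3 + D) = 9 - 3*D)
(m(-3)*27)*(-44) = ((9 - 3*(-3))*27)*(-44) = ((9 + 9)*27)*(-44) = (18*27)*(-44) = 486*(-44) = -21384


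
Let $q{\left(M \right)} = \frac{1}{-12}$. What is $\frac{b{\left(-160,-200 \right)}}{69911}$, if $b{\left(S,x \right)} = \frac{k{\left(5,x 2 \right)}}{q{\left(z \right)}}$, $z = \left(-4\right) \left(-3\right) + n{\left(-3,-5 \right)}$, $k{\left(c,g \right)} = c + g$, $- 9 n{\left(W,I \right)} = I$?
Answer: $\frac{4740}{69911} \approx 0.067801$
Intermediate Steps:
$n{\left(W,I \right)} = - \frac{I}{9}$
$z = \frac{113}{9}$ ($z = \left(-4\right) \left(-3\right) - - \frac{5}{9} = 12 + \frac{5}{9} = \frac{113}{9} \approx 12.556$)
$q{\left(M \right)} = - \frac{1}{12}$
$b{\left(S,x \right)} = -60 - 24 x$ ($b{\left(S,x \right)} = \frac{5 + x 2}{- \frac{1}{12}} = \left(5 + 2 x\right) \left(-12\right) = -60 - 24 x$)
$\frac{b{\left(-160,-200 \right)}}{69911} = \frac{-60 - -4800}{69911} = \left(-60 + 4800\right) \frac{1}{69911} = 4740 \cdot \frac{1}{69911} = \frac{4740}{69911}$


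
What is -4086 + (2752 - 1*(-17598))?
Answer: 16264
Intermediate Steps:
-4086 + (2752 - 1*(-17598)) = -4086 + (2752 + 17598) = -4086 + 20350 = 16264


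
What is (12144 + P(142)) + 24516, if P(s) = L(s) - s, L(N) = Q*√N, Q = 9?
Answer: 36518 + 9*√142 ≈ 36625.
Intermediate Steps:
L(N) = 9*√N
P(s) = -s + 9*√s (P(s) = 9*√s - s = -s + 9*√s)
(12144 + P(142)) + 24516 = (12144 + (-1*142 + 9*√142)) + 24516 = (12144 + (-142 + 9*√142)) + 24516 = (12002 + 9*√142) + 24516 = 36518 + 9*√142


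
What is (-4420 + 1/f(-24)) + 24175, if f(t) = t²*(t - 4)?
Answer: 318608639/16128 ≈ 19755.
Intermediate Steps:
f(t) = t²*(-4 + t)
(-4420 + 1/f(-24)) + 24175 = (-4420 + 1/((-24)²*(-4 - 24))) + 24175 = (-4420 + 1/(576*(-28))) + 24175 = (-4420 + 1/(-16128)) + 24175 = (-4420 - 1/16128) + 24175 = -71285761/16128 + 24175 = 318608639/16128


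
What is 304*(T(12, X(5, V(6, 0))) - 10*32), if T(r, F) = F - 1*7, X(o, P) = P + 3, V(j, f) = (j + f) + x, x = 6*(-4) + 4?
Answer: -102752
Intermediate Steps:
x = -20 (x = -24 + 4 = -20)
V(j, f) = -20 + f + j (V(j, f) = (j + f) - 20 = (f + j) - 20 = -20 + f + j)
X(o, P) = 3 + P
T(r, F) = -7 + F (T(r, F) = F - 7 = -7 + F)
304*(T(12, X(5, V(6, 0))) - 10*32) = 304*((-7 + (3 + (-20 + 0 + 6))) - 10*32) = 304*((-7 + (3 - 14)) - 320) = 304*((-7 - 11) - 320) = 304*(-18 - 320) = 304*(-338) = -102752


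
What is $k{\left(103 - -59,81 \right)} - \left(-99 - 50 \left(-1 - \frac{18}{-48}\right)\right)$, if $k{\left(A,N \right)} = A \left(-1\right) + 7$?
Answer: $- \frac{349}{4} \approx -87.25$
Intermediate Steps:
$k{\left(A,N \right)} = 7 - A$ ($k{\left(A,N \right)} = - A + 7 = 7 - A$)
$k{\left(103 - -59,81 \right)} - \left(-99 - 50 \left(-1 - \frac{18}{-48}\right)\right) = \left(7 - \left(103 - -59\right)\right) - \left(-99 - 50 \left(-1 - \frac{18}{-48}\right)\right) = \left(7 - \left(103 + 59\right)\right) - \left(-99 - 50 \left(-1 - 18 \left(- \frac{1}{48}\right)\right)\right) = \left(7 - 162\right) - \left(-99 - 50 \left(-1 - - \frac{3}{8}\right)\right) = \left(7 - 162\right) - \left(-99 - 50 \left(-1 + \frac{3}{8}\right)\right) = -155 - \left(-99 - - \frac{125}{4}\right) = -155 - \left(-99 + \frac{125}{4}\right) = -155 - - \frac{271}{4} = -155 + \frac{271}{4} = - \frac{349}{4}$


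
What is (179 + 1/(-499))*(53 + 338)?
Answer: 34924120/499 ≈ 69988.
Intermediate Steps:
(179 + 1/(-499))*(53 + 338) = (179 - 1/499)*391 = (89320/499)*391 = 34924120/499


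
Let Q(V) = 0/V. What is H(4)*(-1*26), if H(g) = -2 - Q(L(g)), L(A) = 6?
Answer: 52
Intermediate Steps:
Q(V) = 0
H(g) = -2 (H(g) = -2 - 1*0 = -2 + 0 = -2)
H(4)*(-1*26) = -(-2)*26 = -2*(-26) = 52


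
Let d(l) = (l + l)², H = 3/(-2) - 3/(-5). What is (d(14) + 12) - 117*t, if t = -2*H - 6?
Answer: 6437/5 ≈ 1287.4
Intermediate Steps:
H = -9/10 (H = 3*(-½) - 3*(-⅕) = -3/2 + ⅗ = -9/10 ≈ -0.90000)
t = -21/5 (t = -2*(-9/10) - 6 = 9/5 - 6 = -21/5 ≈ -4.2000)
d(l) = 4*l² (d(l) = (2*l)² = 4*l²)
(d(14) + 12) - 117*t = (4*14² + 12) - 117*(-21/5) = (4*196 + 12) + 2457/5 = (784 + 12) + 2457/5 = 796 + 2457/5 = 6437/5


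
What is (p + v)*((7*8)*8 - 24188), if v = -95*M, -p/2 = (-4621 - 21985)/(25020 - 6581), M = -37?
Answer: -1539925890780/18439 ≈ -8.3515e+7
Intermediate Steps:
p = 53212/18439 (p = -2*(-4621 - 21985)/(25020 - 6581) = -(-53212)/18439 = -2*(-26606/18439) = 53212/18439 ≈ 2.8858)
v = 3515 (v = -95*(-37) = 3515)
(p + v)*((7*8)*8 - 24188) = (53212/18439 + 3515)*((7*8)*8 - 24188) = 64866297*(56*8 - 24188)/18439 = 64866297*(448 - 24188)/18439 = (64866297/18439)*(-23740) = -1539925890780/18439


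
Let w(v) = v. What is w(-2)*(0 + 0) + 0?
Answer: 0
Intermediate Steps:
w(-2)*(0 + 0) + 0 = -2*(0 + 0) + 0 = -2*0 + 0 = 0 + 0 = 0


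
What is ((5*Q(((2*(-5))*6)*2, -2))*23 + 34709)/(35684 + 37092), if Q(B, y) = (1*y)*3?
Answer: 34019/72776 ≈ 0.46745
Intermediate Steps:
Q(B, y) = 3*y (Q(B, y) = y*3 = 3*y)
((5*Q(((2*(-5))*6)*2, -2))*23 + 34709)/(35684 + 37092) = ((5*(3*(-2)))*23 + 34709)/(35684 + 37092) = ((5*(-6))*23 + 34709)/72776 = (-30*23 + 34709)*(1/72776) = (-690 + 34709)*(1/72776) = 34019*(1/72776) = 34019/72776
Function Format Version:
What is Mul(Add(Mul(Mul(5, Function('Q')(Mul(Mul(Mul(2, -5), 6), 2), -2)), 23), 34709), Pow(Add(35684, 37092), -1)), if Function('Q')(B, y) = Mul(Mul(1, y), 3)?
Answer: Rational(34019, 72776) ≈ 0.46745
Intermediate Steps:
Function('Q')(B, y) = Mul(3, y) (Function('Q')(B, y) = Mul(y, 3) = Mul(3, y))
Mul(Add(Mul(Mul(5, Function('Q')(Mul(Mul(Mul(2, -5), 6), 2), -2)), 23), 34709), Pow(Add(35684, 37092), -1)) = Mul(Add(Mul(Mul(5, Mul(3, -2)), 23), 34709), Pow(Add(35684, 37092), -1)) = Mul(Add(Mul(Mul(5, -6), 23), 34709), Pow(72776, -1)) = Mul(Add(Mul(-30, 23), 34709), Rational(1, 72776)) = Mul(Add(-690, 34709), Rational(1, 72776)) = Mul(34019, Rational(1, 72776)) = Rational(34019, 72776)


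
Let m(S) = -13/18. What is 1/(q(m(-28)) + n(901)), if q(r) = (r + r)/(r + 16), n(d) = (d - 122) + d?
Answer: 275/461974 ≈ 0.00059527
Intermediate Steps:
m(S) = -13/18 (m(S) = -13*1/18 = -13/18)
n(d) = -122 + 2*d (n(d) = (-122 + d) + d = -122 + 2*d)
q(r) = 2*r/(16 + r) (q(r) = (2*r)/(16 + r) = 2*r/(16 + r))
1/(q(m(-28)) + n(901)) = 1/(2*(-13/18)/(16 - 13/18) + (-122 + 2*901)) = 1/(2*(-13/18)/(275/18) + (-122 + 1802)) = 1/(2*(-13/18)*(18/275) + 1680) = 1/(-26/275 + 1680) = 1/(461974/275) = 275/461974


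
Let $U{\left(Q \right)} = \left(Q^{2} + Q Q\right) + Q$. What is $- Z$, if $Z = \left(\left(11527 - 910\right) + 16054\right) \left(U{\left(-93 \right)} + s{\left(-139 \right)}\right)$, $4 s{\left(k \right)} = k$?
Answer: $- \frac{1831790951}{4} \approx -4.5795 \cdot 10^{8}$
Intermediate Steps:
$U{\left(Q \right)} = Q + 2 Q^{2}$ ($U{\left(Q \right)} = \left(Q^{2} + Q^{2}\right) + Q = 2 Q^{2} + Q = Q + 2 Q^{2}$)
$s{\left(k \right)} = \frac{k}{4}$
$Z = \frac{1831790951}{4}$ ($Z = \left(\left(11527 - 910\right) + 16054\right) \left(- 93 \left(1 + 2 \left(-93\right)\right) + \frac{1}{4} \left(-139\right)\right) = \left(\left(11527 - 910\right) + 16054\right) \left(- 93 \left(1 - 186\right) - \frac{139}{4}\right) = \left(10617 + 16054\right) \left(\left(-93\right) \left(-185\right) - \frac{139}{4}\right) = 26671 \left(17205 - \frac{139}{4}\right) = 26671 \cdot \frac{68681}{4} = \frac{1831790951}{4} \approx 4.5795 \cdot 10^{8}$)
$- Z = \left(-1\right) \frac{1831790951}{4} = - \frac{1831790951}{4}$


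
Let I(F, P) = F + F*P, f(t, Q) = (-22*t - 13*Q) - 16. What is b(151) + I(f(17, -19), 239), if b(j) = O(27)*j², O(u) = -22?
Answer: -535942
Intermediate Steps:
f(t, Q) = -16 - 22*t - 13*Q
b(j) = -22*j²
b(151) + I(f(17, -19), 239) = -22*151² + (-16 - 22*17 - 13*(-19))*(1 + 239) = -22*22801 + (-16 - 374 + 247)*240 = -501622 - 143*240 = -501622 - 34320 = -535942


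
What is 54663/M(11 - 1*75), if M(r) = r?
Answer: -54663/64 ≈ -854.11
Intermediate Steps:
54663/M(11 - 1*75) = 54663/(11 - 1*75) = 54663/(11 - 75) = 54663/(-64) = 54663*(-1/64) = -54663/64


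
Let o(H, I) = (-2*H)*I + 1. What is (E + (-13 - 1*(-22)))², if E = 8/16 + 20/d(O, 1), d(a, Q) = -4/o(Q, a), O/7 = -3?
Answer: 168921/4 ≈ 42230.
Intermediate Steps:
O = -21 (O = 7*(-3) = -21)
o(H, I) = 1 - 2*H*I (o(H, I) = -2*H*I + 1 = 1 - 2*H*I)
d(a, Q) = -4/(1 - 2*Q*a)
E = -429/2 (E = 8/16 + 20/((4/(-1 + 2*1*(-21)))) = 8*(1/16) + 20/((4/(-1 - 42))) = ½ + 20/((4/(-43))) = ½ + 20/((4*(-1/43))) = ½ + 20/(-4/43) = ½ + 20*(-43/4) = ½ - 215 = -429/2 ≈ -214.50)
(E + (-13 - 1*(-22)))² = (-429/2 + (-13 - 1*(-22)))² = (-429/2 + (-13 + 22))² = (-429/2 + 9)² = (-411/2)² = 168921/4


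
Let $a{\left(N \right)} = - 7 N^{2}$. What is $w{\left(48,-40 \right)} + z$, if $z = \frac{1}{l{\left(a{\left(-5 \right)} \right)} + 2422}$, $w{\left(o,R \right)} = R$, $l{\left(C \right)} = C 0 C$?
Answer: $- \frac{96879}{2422} \approx -40.0$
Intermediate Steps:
$l{\left(C \right)} = 0$ ($l{\left(C \right)} = C 0 = 0$)
$z = \frac{1}{2422}$ ($z = \frac{1}{0 + 2422} = \frac{1}{2422} \approx 0.00041288$)
$w{\left(48,-40 \right)} + z = -40 + \frac{1}{2422} = - \frac{96879}{2422}$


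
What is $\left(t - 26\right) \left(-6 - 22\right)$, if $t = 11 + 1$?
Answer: $392$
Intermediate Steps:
$t = 12$
$\left(t - 26\right) \left(-6 - 22\right) = \left(12 - 26\right) \left(-6 - 22\right) = - 14 \left(-6 - 22\right) = \left(-14\right) \left(-28\right) = 392$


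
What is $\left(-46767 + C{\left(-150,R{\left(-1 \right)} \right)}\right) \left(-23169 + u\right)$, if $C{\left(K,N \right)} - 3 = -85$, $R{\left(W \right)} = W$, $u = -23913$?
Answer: $2205744618$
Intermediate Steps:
$C{\left(K,N \right)} = -82$ ($C{\left(K,N \right)} = 3 - 85 = -82$)
$\left(-46767 + C{\left(-150,R{\left(-1 \right)} \right)}\right) \left(-23169 + u\right) = \left(-46767 - 82\right) \left(-23169 - 23913\right) = \left(-46849\right) \left(-47082\right) = 2205744618$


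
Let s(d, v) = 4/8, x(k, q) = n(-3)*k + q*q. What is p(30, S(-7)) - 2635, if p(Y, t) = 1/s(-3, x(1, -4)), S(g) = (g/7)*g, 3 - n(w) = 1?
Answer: -2633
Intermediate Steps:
n(w) = 2 (n(w) = 3 - 1*1 = 3 - 1 = 2)
x(k, q) = q² + 2*k (x(k, q) = 2*k + q*q = 2*k + q² = q² + 2*k)
s(d, v) = ½ (s(d, v) = 4*(⅛) = ½)
S(g) = g²/7 (S(g) = (g*(⅐))*g = (g/7)*g = g²/7)
p(Y, t) = 2 (p(Y, t) = 1/(½) = 2)
p(30, S(-7)) - 2635 = 2 - 2635 = -2633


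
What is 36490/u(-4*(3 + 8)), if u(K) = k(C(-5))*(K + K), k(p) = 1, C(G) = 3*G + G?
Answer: -18245/44 ≈ -414.66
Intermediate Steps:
C(G) = 4*G
u(K) = 2*K (u(K) = 1*(K + K) = 1*(2*K) = 2*K)
36490/u(-4*(3 + 8)) = 36490/((2*(-4*(3 + 8)))) = 36490/((2*(-4*11))) = 36490/((2*(-44))) = 36490/(-88) = 36490*(-1/88) = -18245/44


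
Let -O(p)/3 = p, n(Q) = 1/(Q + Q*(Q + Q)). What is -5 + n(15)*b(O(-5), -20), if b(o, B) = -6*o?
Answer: -161/31 ≈ -5.1936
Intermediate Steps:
n(Q) = 1/(Q + 2*Q²) (n(Q) = 1/(Q + Q*(2*Q)) = 1/(Q + 2*Q²))
O(p) = -3*p
-5 + n(15)*b(O(-5), -20) = -5 + (1/(15*(1 + 2*15)))*(-(-18)*(-5)) = -5 + (1/(15*(1 + 30)))*(-6*15) = -5 + ((1/15)/31)*(-90) = -5 + ((1/15)*(1/31))*(-90) = -5 + (1/465)*(-90) = -5 - 6/31 = -161/31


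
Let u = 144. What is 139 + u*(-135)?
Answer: -19301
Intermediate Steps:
139 + u*(-135) = 139 + 144*(-135) = 139 - 19440 = -19301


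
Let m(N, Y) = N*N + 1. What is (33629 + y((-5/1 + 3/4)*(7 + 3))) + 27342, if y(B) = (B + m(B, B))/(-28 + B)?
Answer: 5728921/94 ≈ 60946.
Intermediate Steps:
m(N, Y) = 1 + N² (m(N, Y) = N² + 1 = 1 + N²)
y(B) = (1 + B + B²)/(-28 + B) (y(B) = (B + (1 + B²))/(-28 + B) = (1 + B + B²)/(-28 + B))
(33629 + y((-5/1 + 3/4)*(7 + 3))) + 27342 = (33629 + (1 + (-5/1 + 3/4)*(7 + 3) + ((-5/1 + 3/4)*(7 + 3))²)/(-28 + (-5/1 + 3/4)*(7 + 3))) + 27342 = (33629 + (1 + (-5*1 + 3*(¼))*10 + ((-5*1 + 3*(¼))*10)²)/(-28 + (-5*1 + 3*(¼))*10)) + 27342 = (33629 + (1 + (-5 + ¾)*10 + ((-5 + ¾)*10)²)/(-28 + (-5 + ¾)*10)) + 27342 = (33629 + (1 - 17/4*10 + (-17/4*10)²)/(-28 - 17/4*10)) + 27342 = (33629 + (1 - 85/2 + (-85/2)²)/(-28 - 85/2)) + 27342 = (33629 + (1 - 85/2 + 7225/4)/(-141/2)) + 27342 = (33629 - 2/141*7059/4) + 27342 = (33629 - 2353/94) + 27342 = 3158773/94 + 27342 = 5728921/94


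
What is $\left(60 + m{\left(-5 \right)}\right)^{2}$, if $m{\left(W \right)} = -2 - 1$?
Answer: $3249$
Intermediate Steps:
$m{\left(W \right)} = -3$
$\left(60 + m{\left(-5 \right)}\right)^{2} = \left(60 - 3\right)^{2} = 57^{2} = 3249$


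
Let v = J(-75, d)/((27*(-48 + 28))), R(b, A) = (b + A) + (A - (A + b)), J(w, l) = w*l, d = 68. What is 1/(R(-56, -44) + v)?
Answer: -9/311 ≈ -0.028939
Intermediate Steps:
J(w, l) = l*w
R(b, A) = A (R(b, A) = (A + b) + (A + (-A - b)) = (A + b) - b = A)
v = 85/9 (v = (68*(-75))/((27*(-48 + 28))) = -5100/(27*(-20)) = -5100/(-540) = -5100*(-1/540) = 85/9 ≈ 9.4444)
1/(R(-56, -44) + v) = 1/(-44 + 85/9) = 1/(-311/9) = -9/311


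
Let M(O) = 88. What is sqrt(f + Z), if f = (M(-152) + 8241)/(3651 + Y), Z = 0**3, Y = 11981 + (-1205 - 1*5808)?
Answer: sqrt(424779)/663 ≈ 0.98303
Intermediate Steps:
Y = 4968 (Y = 11981 + (-1205 - 5808) = 11981 - 7013 = 4968)
Z = 0
f = 8329/8619 (f = (88 + 8241)/(3651 + 4968) = 8329/8619 ≈ 0.96635)
sqrt(f + Z) = sqrt(8329/8619 + 0) = sqrt(8329/8619) = sqrt(424779)/663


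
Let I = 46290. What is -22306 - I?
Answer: -68596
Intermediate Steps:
-22306 - I = -22306 - 1*46290 = -22306 - 46290 = -68596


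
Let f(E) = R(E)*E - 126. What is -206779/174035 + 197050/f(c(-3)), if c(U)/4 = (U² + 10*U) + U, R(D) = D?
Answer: 3241397564/158197815 ≈ 20.490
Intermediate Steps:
c(U) = 4*U² + 44*U (c(U) = 4*((U² + 10*U) + U) = 4*(U² + 11*U) = 4*U² + 44*U)
f(E) = -126 + E² (f(E) = E*E - 126 = E² - 126 = -126 + E²)
-206779/174035 + 197050/f(c(-3)) = -206779/174035 + 197050/(-126 + (4*(-3)*(11 - 3))²) = -206779*1/174035 + 197050/(-126 + (4*(-3)*8)²) = -206779/174035 + 197050/(-126 + (-96)²) = -206779/174035 + 197050/(-126 + 9216) = -206779/174035 + 197050/9090 = -206779/174035 + 197050*(1/9090) = -206779/174035 + 19705/909 = 3241397564/158197815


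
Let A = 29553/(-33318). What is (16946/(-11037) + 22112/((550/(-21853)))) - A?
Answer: -9871811937308357/11236217850 ≈ -8.7857e+5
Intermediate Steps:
A = -9851/11106 (A = 29553*(-1/33318) = -9851/11106 ≈ -0.88700)
(16946/(-11037) + 22112/((550/(-21853)))) - A = (16946/(-11037) + 22112/((550/(-21853)))) - 1*(-9851/11106) = (16946*(-1/11037) + 22112/((550*(-1/21853)))) + 9851/11106 = (-16946/11037 + 22112/(-550/21853)) + 9851/11106 = (-16946/11037 + 22112*(-21853/550)) + 9851/11106 = (-16946/11037 - 241606768/275) + 9851/11106 = -2666618558566/3035175 + 9851/11106 = -9871811937308357/11236217850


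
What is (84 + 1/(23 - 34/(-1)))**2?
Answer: 22934521/3249 ≈ 7058.9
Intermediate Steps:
(84 + 1/(23 - 34/(-1)))**2 = (84 + 1/(23 - 34*(-1)))**2 = (84 + 1/(23 + 34))**2 = (84 + 1/57)**2 = (4789/57)**2 = 22934521/3249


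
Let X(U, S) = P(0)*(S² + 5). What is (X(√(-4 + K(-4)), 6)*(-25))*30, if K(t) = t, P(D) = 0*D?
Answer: 0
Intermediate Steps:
P(D) = 0
X(U, S) = 0 (X(U, S) = 0*(S² + 5) = 0*(5 + S²) = 0)
(X(√(-4 + K(-4)), 6)*(-25))*30 = (0*(-25))*30 = 0*30 = 0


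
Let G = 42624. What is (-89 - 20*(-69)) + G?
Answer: 43915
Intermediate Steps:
(-89 - 20*(-69)) + G = (-89 - 20*(-69)) + 42624 = (-89 + 1380) + 42624 = 1291 + 42624 = 43915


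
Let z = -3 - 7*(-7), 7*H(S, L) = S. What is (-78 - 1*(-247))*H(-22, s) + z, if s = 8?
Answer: -3396/7 ≈ -485.14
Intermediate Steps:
H(S, L) = S/7
z = 46 (z = -3 + 49 = 46)
(-78 - 1*(-247))*H(-22, s) + z = (-78 - 1*(-247))*((⅐)*(-22)) + 46 = (-78 + 247)*(-22/7) + 46 = 169*(-22/7) + 46 = -3718/7 + 46 = -3396/7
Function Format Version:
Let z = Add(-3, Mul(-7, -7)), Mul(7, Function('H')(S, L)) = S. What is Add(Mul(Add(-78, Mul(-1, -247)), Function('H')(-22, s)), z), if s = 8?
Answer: Rational(-3396, 7) ≈ -485.14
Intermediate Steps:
Function('H')(S, L) = Mul(Rational(1, 7), S)
z = 46 (z = Add(-3, 49) = 46)
Add(Mul(Add(-78, Mul(-1, -247)), Function('H')(-22, s)), z) = Add(Mul(Add(-78, Mul(-1, -247)), Mul(Rational(1, 7), -22)), 46) = Add(Mul(Add(-78, 247), Rational(-22, 7)), 46) = Add(Mul(169, Rational(-22, 7)), 46) = Add(Rational(-3718, 7), 46) = Rational(-3396, 7)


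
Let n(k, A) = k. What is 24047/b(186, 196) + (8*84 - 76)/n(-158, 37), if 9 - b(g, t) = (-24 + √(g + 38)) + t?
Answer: -317504029/2081255 + 96188*√14/26345 ≈ -138.89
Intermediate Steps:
b(g, t) = 33 - t - √(38 + g) (b(g, t) = 9 - ((-24 + √(g + 38)) + t) = 9 - ((-24 + √(38 + g)) + t) = 9 - (-24 + t + √(38 + g)) = 9 + (24 - t - √(38 + g)) = 33 - t - √(38 + g))
24047/b(186, 196) + (8*84 - 76)/n(-158, 37) = 24047/(33 - 1*196 - √(38 + 186)) + (8*84 - 76)/(-158) = 24047/(33 - 196 - √224) + (672 - 76)*(-1/158) = 24047/(33 - 196 - 4*√14) + 596*(-1/158) = 24047/(33 - 196 - 4*√14) - 298/79 = 24047/(-163 - 4*√14) - 298/79 = -298/79 + 24047/(-163 - 4*√14)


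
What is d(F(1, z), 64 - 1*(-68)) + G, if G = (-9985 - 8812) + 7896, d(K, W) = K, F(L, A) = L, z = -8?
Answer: -10900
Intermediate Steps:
G = -10901 (G = -18797 + 7896 = -10901)
d(F(1, z), 64 - 1*(-68)) + G = 1 - 10901 = -10900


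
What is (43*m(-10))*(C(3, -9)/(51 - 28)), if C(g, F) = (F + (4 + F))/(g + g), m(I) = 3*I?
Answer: 3010/23 ≈ 130.87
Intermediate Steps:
C(g, F) = (4 + 2*F)/(2*g) (C(g, F) = (4 + 2*F)/((2*g)) = (4 + 2*F)*(1/(2*g)) = (4 + 2*F)/(2*g))
(43*m(-10))*(C(3, -9)/(51 - 28)) = (43*(3*(-10)))*(((2 - 9)/3)/(51 - 28)) = (43*(-30))*(((1/3)*(-7))/23) = -(-3010)/23 = -1290*(-7/69) = 3010/23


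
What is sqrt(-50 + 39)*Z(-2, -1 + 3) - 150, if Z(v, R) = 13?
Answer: -150 + 13*I*sqrt(11) ≈ -150.0 + 43.116*I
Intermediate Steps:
sqrt(-50 + 39)*Z(-2, -1 + 3) - 150 = sqrt(-50 + 39)*13 - 150 = sqrt(-11)*13 - 150 = (I*sqrt(11))*13 - 150 = 13*I*sqrt(11) - 150 = -150 + 13*I*sqrt(11)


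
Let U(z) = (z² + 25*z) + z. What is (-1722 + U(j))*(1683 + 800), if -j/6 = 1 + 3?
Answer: -4394910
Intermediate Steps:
j = -24 (j = -6*(1 + 3) = -6*4 = -24)
U(z) = z² + 26*z
(-1722 + U(j))*(1683 + 800) = (-1722 - 24*(26 - 24))*(1683 + 800) = (-1722 - 24*2)*2483 = (-1722 - 48)*2483 = -1770*2483 = -4394910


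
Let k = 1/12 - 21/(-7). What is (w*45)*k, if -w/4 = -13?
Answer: 7215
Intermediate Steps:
w = 52 (w = -4*(-13) = 52)
k = 37/12 (k = 1*(1/12) - 21*(-⅐) = 1/12 + 3 = 37/12 ≈ 3.0833)
(w*45)*k = (52*45)*(37/12) = 2340*(37/12) = 7215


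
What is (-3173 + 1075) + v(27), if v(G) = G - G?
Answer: -2098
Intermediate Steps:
v(G) = 0
(-3173 + 1075) + v(27) = (-3173 + 1075) + 0 = -2098 + 0 = -2098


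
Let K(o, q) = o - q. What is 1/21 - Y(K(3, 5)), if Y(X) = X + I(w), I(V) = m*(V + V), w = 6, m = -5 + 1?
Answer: 1051/21 ≈ 50.048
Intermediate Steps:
m = -4
I(V) = -8*V (I(V) = -4*(V + V) = -8*V)
Y(X) = -48 + X (Y(X) = X - 8*6 = X - 48 = -48 + X)
1/21 - Y(K(3, 5)) = 1/21 - (-48 + (3 - 1*5)) = 1/21 - (-48 + (3 - 5)) = 1/21 - (-48 - 2) = 1/21 - 1*(-50) = 1/21 + 50 = 1051/21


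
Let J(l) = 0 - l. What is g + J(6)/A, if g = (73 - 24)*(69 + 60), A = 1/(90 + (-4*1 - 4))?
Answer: 5829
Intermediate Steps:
J(l) = -l
A = 1/82 (A = 1/(90 + (-4 - 4)) = 1/(90 - 8) = 1/82 ≈ 0.012195)
g = 6321 (g = 49*129 = 6321)
g + J(6)/A = 6321 + (-1*6)/(1/82) = 6321 - 6*82 = 6321 - 492 = 5829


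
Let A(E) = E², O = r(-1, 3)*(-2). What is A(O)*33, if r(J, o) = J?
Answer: 132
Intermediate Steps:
O = 2 (O = -1*(-2) = 2)
A(O)*33 = 2²*33 = 4*33 = 132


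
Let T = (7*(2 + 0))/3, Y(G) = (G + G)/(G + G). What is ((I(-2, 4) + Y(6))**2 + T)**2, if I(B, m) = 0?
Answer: 289/9 ≈ 32.111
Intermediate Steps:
Y(G) = 1 (Y(G) = (2*G)/((2*G)) = (2*G)*(1/(2*G)) = 1)
T = 14/3 (T = (7*2)*(1/3) = 14*(1/3) = 14/3 ≈ 4.6667)
((I(-2, 4) + Y(6))**2 + T)**2 = ((0 + 1)**2 + 14/3)**2 = (1**2 + 14/3)**2 = (1 + 14/3)**2 = (17/3)**2 = 289/9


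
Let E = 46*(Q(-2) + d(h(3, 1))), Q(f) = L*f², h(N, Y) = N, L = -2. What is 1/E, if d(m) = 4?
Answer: -1/184 ≈ -0.0054348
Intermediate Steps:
Q(f) = -2*f²
E = -184 (E = 46*(-2*(-2)² + 4) = 46*(-2*4 + 4) = 46*(-8 + 4) = 46*(-4) = -184)
1/E = 1/(-184) = -1/184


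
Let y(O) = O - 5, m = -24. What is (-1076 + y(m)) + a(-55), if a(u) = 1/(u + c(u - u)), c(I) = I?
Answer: -60776/55 ≈ -1105.0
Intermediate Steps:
y(O) = -5 + O
a(u) = 1/u (a(u) = 1/(u + (u - u)) = 1/(u + 0) = 1/u)
(-1076 + y(m)) + a(-55) = (-1076 + (-5 - 24)) + 1/(-55) = (-1076 - 29) - 1/55 = -1105 - 1/55 = -60776/55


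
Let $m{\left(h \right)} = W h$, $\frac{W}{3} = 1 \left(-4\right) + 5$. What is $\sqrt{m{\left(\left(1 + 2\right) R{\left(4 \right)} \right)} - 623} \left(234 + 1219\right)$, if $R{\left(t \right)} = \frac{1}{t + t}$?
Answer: $\frac{7265 i \sqrt{398}}{4} \approx 36234.0 i$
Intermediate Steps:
$R{\left(t \right)} = \frac{1}{2 t}$
$W = 3$ ($W = 3 \left(1 \left(-4\right) + 5\right) = 3 \left(-4 + 5\right) = 3 \cdot 1 = 3$)
$m{\left(h \right)} = 3 h$
$\sqrt{m{\left(\left(1 + 2\right) R{\left(4 \right)} \right)} - 623} \left(234 + 1219\right) = \sqrt{3 \left(1 + 2\right) \frac{1}{2 \cdot 4} - 623} \left(234 + 1219\right) = \sqrt{3 \cdot 3 \cdot \frac{1}{2} \cdot \frac{1}{4} - 623} \cdot 1453 = \sqrt{3 \cdot 3 \cdot \frac{1}{8} - 623} \cdot 1453 = \sqrt{3 \cdot \frac{3}{8} - 623} \cdot 1453 = \sqrt{\frac{9}{8} - 623} \cdot 1453 = \sqrt{- \frac{4975}{8}} \cdot 1453 = \frac{5 i \sqrt{398}}{4} \cdot 1453 = \frac{7265 i \sqrt{398}}{4}$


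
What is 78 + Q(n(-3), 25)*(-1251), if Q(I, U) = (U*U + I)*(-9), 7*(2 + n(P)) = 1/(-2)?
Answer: 98190831/14 ≈ 7.0136e+6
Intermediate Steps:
n(P) = -29/14 (n(P) = -2 + (⅐)/(-2) = -2 + (⅐)*(-½) = -2 - 1/14 = -29/14)
Q(I, U) = -9*I - 9*U² (Q(I, U) = (U² + I)*(-9) = (I + U²)*(-9) = -9*I - 9*U²)
78 + Q(n(-3), 25)*(-1251) = 78 + (-9*(-29/14) - 9*25²)*(-1251) = 78 + (261/14 - 9*625)*(-1251) = 78 + (261/14 - 5625)*(-1251) = 78 - 78489/14*(-1251) = 78 + 98189739/14 = 98190831/14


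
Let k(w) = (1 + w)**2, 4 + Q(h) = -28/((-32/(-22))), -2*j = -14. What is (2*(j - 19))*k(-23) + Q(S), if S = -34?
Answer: -46557/4 ≈ -11639.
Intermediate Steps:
j = 7 (j = -1/2*(-14) = 7)
Q(h) = -93/4 (Q(h) = -4 - 28/((-32/(-22))) = -4 - 28/((-32*(-1/22))) = -4 - 28/16/11 = -4 - 28*11/16 = -4 - 77/4 = -93/4)
(2*(j - 19))*k(-23) + Q(S) = (2*(7 - 19))*(1 - 23)**2 - 93/4 = (2*(-12))*(-22)**2 - 93/4 = -24*484 - 93/4 = -11616 - 93/4 = -46557/4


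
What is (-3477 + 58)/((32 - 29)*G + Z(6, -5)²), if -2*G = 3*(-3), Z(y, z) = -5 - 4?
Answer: -6838/189 ≈ -36.180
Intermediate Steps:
Z(y, z) = -9
G = 9/2 (G = -3*(-3)/2 = -½*(-9) = 9/2 ≈ 4.5000)
(-3477 + 58)/((32 - 29)*G + Z(6, -5)²) = (-3477 + 58)/((32 - 29)*(9/2) + (-9)²) = -3419/(3*(9/2) + 81) = -3419/(27/2 + 81) = -3419/189/2 = -3419*2/189 = -6838/189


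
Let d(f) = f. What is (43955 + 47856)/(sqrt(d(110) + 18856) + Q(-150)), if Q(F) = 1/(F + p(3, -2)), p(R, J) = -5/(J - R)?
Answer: 13679839/421064165 + 2038296011*sqrt(18966)/421064165 ≈ 666.70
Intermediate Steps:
Q(F) = 1/(1 + F) (Q(F) = 1/(F - 5/(-2 - 1*3)) = 1/(F - 5/(-2 - 3)) = 1/(F - 5/(-5)) = 1/(F - 5*(-1/5)) = 1/(F + 1) = 1/(1 + F))
(43955 + 47856)/(sqrt(d(110) + 18856) + Q(-150)) = (43955 + 47856)/(sqrt(110 + 18856) + 1/(1 - 150)) = 91811/(sqrt(18966) + 1/(-149)) = 91811/(sqrt(18966) - 1/149) = 91811/(-1/149 + sqrt(18966))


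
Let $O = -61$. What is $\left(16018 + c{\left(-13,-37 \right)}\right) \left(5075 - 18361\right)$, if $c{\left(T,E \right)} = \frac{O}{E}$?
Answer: $- \frac{7874970922}{37} \approx -2.1284 \cdot 10^{8}$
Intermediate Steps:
$c{\left(T,E \right)} = - \frac{61}{E}$
$\left(16018 + c{\left(-13,-37 \right)}\right) \left(5075 - 18361\right) = \left(16018 - \frac{61}{-37}\right) \left(5075 - 18361\right) = \left(16018 - - \frac{61}{37}\right) \left(-13286\right) = \left(16018 + \frac{61}{37}\right) \left(-13286\right) = \frac{592727}{37} \left(-13286\right) = - \frac{7874970922}{37}$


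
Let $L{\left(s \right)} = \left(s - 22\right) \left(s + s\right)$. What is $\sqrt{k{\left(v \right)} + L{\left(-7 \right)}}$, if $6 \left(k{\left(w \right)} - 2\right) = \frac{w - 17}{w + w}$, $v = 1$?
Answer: $\frac{2 \sqrt{915}}{3} \approx 20.166$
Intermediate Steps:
$L{\left(s \right)} = 2 s \left(-22 + s\right)$ ($L{\left(s \right)} = \left(-22 + s\right) 2 s = 2 s \left(-22 + s\right)$)
$k{\left(w \right)} = 2 + \frac{-17 + w}{12 w}$ ($k{\left(w \right)} = 2 + \frac{\left(w - 17\right) \frac{1}{w + w}}{6} = 2 + \frac{\left(-17 + w\right) \frac{1}{2 w}}{6} = 2 + \frac{\frac{1}{2} \frac{1}{w} \left(-17 + w\right)}{6} = 2 + \frac{-17 + w}{12 w}$)
$\sqrt{k{\left(v \right)} + L{\left(-7 \right)}} = \sqrt{\frac{-17 + 25 \cdot 1}{12 \cdot 1} + 2 \left(-7\right) \left(-22 - 7\right)} = \sqrt{\frac{1}{12} \cdot 1 \left(-17 + 25\right) + 2 \left(-7\right) \left(-29\right)} = \sqrt{\frac{1}{12} \cdot 1 \cdot 8 + 406} = \sqrt{\frac{2}{3} + 406} = \sqrt{\frac{1220}{3}} = \frac{2 \sqrt{915}}{3}$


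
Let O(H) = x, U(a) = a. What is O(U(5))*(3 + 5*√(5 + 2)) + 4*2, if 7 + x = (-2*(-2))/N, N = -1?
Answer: -25 - 55*√7 ≈ -170.52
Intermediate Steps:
x = -11 (x = -7 - 2*(-2)/(-1) = -7 + 4*(-1) = -7 - 4 = -11)
O(H) = -11
O(U(5))*(3 + 5*√(5 + 2)) + 4*2 = -11*(3 + 5*√(5 + 2)) + 4*2 = -11*(3 + 5*√7) + 8 = (-33 - 55*√7) + 8 = -25 - 55*√7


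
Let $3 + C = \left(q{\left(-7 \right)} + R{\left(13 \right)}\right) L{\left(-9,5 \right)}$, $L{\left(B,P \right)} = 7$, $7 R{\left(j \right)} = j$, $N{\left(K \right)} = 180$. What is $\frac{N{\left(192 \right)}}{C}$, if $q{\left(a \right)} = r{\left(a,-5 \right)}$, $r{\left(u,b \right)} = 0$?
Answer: $18$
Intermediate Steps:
$R{\left(j \right)} = \frac{j}{7}$
$q{\left(a \right)} = 0$
$C = 10$ ($C = -3 + \left(0 + \frac{1}{7} \cdot 13\right) 7 = -3 + \left(0 + \frac{13}{7}\right) 7 = -3 + \frac{13}{7} \cdot 7 = -3 + 13 = 10$)
$\frac{N{\left(192 \right)}}{C} = \frac{180}{10} = 180 \cdot \frac{1}{10} = 18$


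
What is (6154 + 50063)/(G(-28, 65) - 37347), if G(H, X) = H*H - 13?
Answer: -18739/12192 ≈ -1.5370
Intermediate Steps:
G(H, X) = -13 + H² (G(H, X) = H² - 13 = -13 + H²)
(6154 + 50063)/(G(-28, 65) - 37347) = (6154 + 50063)/((-13 + (-28)²) - 37347) = 56217/((-13 + 784) - 37347) = 56217/(771 - 37347) = 56217/(-36576) = 56217*(-1/36576) = -18739/12192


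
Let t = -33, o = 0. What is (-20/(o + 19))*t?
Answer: 660/19 ≈ 34.737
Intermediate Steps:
(-20/(o + 19))*t = (-20/(0 + 19))*(-33) = (-20/19)*(-33) = ((1/19)*(-20))*(-33) = -20/19*(-33) = 660/19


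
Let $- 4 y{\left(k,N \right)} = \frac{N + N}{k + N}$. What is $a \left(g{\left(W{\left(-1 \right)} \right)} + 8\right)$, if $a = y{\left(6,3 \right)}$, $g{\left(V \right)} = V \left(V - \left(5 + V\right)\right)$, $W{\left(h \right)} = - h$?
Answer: $- \frac{1}{2} \approx -0.5$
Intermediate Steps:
$y{\left(k,N \right)} = - \frac{N}{2 \left(N + k\right)}$ ($y{\left(k,N \right)} = - \frac{\left(N + N\right) \frac{1}{k + N}}{4} = - \frac{2 N \frac{1}{N + k}}{4} = - \frac{N}{2 \left(N + k\right)}$)
$g{\left(V \right)} = - 5 V$ ($g{\left(V \right)} = V \left(-5\right) = - 5 V$)
$a = - \frac{1}{6}$ ($a = \left(-1\right) 3 \frac{1}{2 \cdot 3 + 2 \cdot 6} = \left(-1\right) 3 \frac{1}{6 + 12} = \left(-1\right) 3 \cdot \frac{1}{18} = - \frac{1}{6} \approx -0.16667$)
$a \left(g{\left(W{\left(-1 \right)} \right)} + 8\right) = - \frac{- 5 \left(\left(-1\right) \left(-1\right)\right) + 8}{6} = - \frac{\left(-5\right) 1 + 8}{6} = - \frac{-5 + 8}{6} = \left(- \frac{1}{6}\right) 3 = - \frac{1}{2}$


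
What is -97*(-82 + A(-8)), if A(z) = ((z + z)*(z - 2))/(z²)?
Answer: 15423/2 ≈ 7711.5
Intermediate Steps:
A(z) = 2*(-2 + z)/z (A(z) = ((2*z)*(-2 + z))/z² = (2*z*(-2 + z))/z² = 2*(-2 + z)/z)
-97*(-82 + A(-8)) = -97*(-82 + (2 - 4/(-8))) = -97*(-82 + (2 - 4*(-⅛))) = -97*(-82 + (2 + ½)) = -97*(-82 + 5/2) = -97*(-159/2) = 15423/2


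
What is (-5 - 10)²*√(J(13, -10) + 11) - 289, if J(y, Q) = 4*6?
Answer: -289 + 225*√35 ≈ 1042.1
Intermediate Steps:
J(y, Q) = 24
(-5 - 10)²*√(J(13, -10) + 11) - 289 = (-5 - 10)²*√(24 + 11) - 289 = (-15)²*√35 - 289 = 225*√35 - 289 = -289 + 225*√35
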